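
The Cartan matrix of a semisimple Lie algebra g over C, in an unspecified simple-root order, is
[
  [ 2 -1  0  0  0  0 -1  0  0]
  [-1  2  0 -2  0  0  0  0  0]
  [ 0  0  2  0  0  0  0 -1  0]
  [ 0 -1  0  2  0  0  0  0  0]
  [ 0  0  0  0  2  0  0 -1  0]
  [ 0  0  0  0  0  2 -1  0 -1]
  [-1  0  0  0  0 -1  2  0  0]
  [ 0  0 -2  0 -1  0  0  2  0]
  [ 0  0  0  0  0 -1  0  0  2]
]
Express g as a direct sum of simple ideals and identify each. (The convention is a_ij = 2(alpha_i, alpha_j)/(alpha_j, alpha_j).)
type B_3 ⊕ type B_6

The diagram associated to this matrix has two connected components: the simple roots {alpha_3, alpha_5, alpha_8} form a chain of 3 nodes with a double edge at one end; the terminal node there is the unique short simple root (B_3), and {alpha_1, alpha_2, alpha_4, alpha_6, alpha_7, alpha_9} form a chain of 6 nodes with a double edge at one end; the terminal node there is the unique short simple root (B_6). A semisimple Lie algebra decomposes uniquely as the direct sum of simple ideals, one per connected component of its Dynkin diagram, so g ≅ B_3 ⊕ B_6 (dimension 21 + 78 = 99).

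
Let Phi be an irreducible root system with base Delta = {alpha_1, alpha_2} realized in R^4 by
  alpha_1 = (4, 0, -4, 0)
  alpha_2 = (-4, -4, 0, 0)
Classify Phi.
A_2

Compute the Cartan integers a_ij = 2(alpha_i, alpha_j)/(alpha_j, alpha_j); the resulting 2x2 Cartan matrix is
[[2, -1], [-1, 2]].
All simple roots have the same length, so the diagram is simply laced. The associated Dynkin diagram is a chain of 2 nodes with single edges (A_2), so the type is A_2 (the algebra sl(3)).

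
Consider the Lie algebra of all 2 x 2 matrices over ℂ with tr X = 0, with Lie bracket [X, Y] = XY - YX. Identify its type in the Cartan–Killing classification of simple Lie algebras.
This is sl(2), which has dimension 2^2 - 1 = 3 and rank 2 - 1 = 1 (a Cartan subalgebra is the diagonal traceless matrices). In the classification of classical Lie algebras, the special linear algebra sl(n+1) has type A_n; here n = 1, so the Dynkin diagram is a chain of 1 nodes with single edges (A_1). Hence the type is A_1.

type A_1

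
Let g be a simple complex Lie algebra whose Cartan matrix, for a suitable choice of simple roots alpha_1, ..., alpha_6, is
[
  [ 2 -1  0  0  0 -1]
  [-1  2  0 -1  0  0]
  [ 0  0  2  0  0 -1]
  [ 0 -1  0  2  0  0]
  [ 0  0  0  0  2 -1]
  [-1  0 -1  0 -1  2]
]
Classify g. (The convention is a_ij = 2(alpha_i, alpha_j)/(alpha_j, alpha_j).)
type D_6

The matrix has rank 6 with 2's on the diagonal. Reading the off-diagonal entries as Dynkin edges (a single edge where a_ij = a_ji = -1; a double or triple edge where a_ij * a_ji = 2 or 3), the diagram is a chain of 4 nodes with a fork of two nodes at one end (D_6). One simple-root ordering that puts it in standard form is (alpha_4, alpha_2, alpha_1, alpha_6, alpha_5, alpha_3). So the algebra is type D_6, i.e. so(12).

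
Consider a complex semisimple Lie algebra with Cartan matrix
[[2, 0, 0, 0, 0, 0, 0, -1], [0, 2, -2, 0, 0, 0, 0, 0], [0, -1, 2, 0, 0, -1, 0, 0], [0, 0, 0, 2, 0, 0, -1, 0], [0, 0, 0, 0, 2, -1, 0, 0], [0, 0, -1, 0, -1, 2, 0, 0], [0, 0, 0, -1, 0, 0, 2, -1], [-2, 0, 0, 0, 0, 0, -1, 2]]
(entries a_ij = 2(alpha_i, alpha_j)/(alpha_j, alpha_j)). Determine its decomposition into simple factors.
The diagram associated to this matrix has two connected components: the simple roots {alpha_1, alpha_4, alpha_7, alpha_8} form a chain of 4 nodes with a double edge at one end; the terminal node there is the unique short simple root (B_4), and {alpha_2, alpha_3, alpha_5, alpha_6} form a chain of 4 nodes with a double edge at one end; the terminal node there is the unique long simple root (C_4). A semisimple Lie algebra decomposes uniquely as the direct sum of simple ideals, one per connected component of its Dynkin diagram, so g ≅ B_4 ⊕ C_4 (dimension 36 + 36 = 72).

B_4 ⊕ C_4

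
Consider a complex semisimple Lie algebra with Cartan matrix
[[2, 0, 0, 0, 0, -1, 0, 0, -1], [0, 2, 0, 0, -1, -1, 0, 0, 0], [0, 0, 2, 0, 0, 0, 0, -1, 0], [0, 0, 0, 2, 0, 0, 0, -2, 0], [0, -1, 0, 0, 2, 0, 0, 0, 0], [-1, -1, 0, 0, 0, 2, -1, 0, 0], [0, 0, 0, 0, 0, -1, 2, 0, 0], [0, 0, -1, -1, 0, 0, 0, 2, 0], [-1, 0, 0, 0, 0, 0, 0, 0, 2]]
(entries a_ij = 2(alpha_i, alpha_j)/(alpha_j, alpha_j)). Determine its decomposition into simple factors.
C3 + E6

The diagram associated to this matrix has two connected components: the simple roots {alpha_3, alpha_4, alpha_8} form a chain of 3 nodes with a double edge at one end; the terminal node there is the unique long simple root (C_3), and {alpha_1, alpha_2, alpha_5, alpha_6, alpha_7, alpha_9} form a chain of 5 nodes with one extra node attached to the third node from one end (E_6). A semisimple Lie algebra decomposes uniquely as the direct sum of simple ideals, one per connected component of its Dynkin diagram, so g ≅ C_3 ⊕ E_6 (dimension 21 + 78 = 99).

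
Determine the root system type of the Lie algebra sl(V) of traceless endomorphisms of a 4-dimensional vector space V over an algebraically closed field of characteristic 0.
A_3

This is sl(4), which has dimension 4^2 - 1 = 15 and rank 4 - 1 = 3 (a Cartan subalgebra is the diagonal traceless matrices). In the classification of classical Lie algebras, the special linear algebra sl(n+1) has type A_n; here n = 3, so the Dynkin diagram is a chain of 3 nodes with single edges (A_3). Hence the type is A_3.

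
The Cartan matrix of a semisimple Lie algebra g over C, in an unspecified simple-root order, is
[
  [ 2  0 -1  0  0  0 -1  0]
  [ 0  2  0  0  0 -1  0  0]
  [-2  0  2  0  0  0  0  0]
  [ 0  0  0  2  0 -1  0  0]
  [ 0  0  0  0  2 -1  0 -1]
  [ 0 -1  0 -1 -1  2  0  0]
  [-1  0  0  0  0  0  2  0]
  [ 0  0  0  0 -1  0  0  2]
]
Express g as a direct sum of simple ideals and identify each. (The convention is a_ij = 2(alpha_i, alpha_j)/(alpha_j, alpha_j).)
C_3 ⊕ D_5

The diagram associated to this matrix has two connected components: the simple roots {alpha_1, alpha_3, alpha_7} form a chain of 3 nodes with a double edge at one end; the terminal node there is the unique long simple root (C_3), and {alpha_2, alpha_4, alpha_5, alpha_6, alpha_8} form a chain of 3 nodes with a fork of two nodes at one end (D_5). A semisimple Lie algebra decomposes uniquely as the direct sum of simple ideals, one per connected component of its Dynkin diagram, so g ≅ C_3 ⊕ D_5 (dimension 21 + 45 = 66).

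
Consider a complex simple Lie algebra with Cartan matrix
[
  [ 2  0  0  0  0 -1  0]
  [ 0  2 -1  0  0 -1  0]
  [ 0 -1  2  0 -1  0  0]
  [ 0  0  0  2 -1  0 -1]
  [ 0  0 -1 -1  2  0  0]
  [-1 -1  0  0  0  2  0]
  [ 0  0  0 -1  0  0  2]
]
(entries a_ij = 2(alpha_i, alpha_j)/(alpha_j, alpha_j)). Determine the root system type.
A7

The matrix has rank 7 with 2's on the diagonal. Reading the off-diagonal entries as Dynkin edges (a single edge where a_ij = a_ji = -1; a double or triple edge where a_ij * a_ji = 2 or 3), the diagram is a chain of 7 nodes with single edges (A_7). One simple-root ordering that puts it in standard form is (alpha_1, alpha_6, alpha_2, alpha_3, alpha_5, alpha_4, alpha_7). So the algebra is type A_7, i.e. sl(8).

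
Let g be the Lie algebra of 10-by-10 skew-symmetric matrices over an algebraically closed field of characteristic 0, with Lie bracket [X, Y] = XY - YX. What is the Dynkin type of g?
D5

This is so(10) with 10 even, which has dimension 10(10-1)/2 = 45 and rank 10/2 = 5. In the classification of classical Lie algebras, the orthogonal algebra so(2n) in an even number of variables has type D_n; here n = 5, so the Dynkin diagram is a chain of 3 nodes with a fork of two nodes at one end (D_5). Hence the type is D_5.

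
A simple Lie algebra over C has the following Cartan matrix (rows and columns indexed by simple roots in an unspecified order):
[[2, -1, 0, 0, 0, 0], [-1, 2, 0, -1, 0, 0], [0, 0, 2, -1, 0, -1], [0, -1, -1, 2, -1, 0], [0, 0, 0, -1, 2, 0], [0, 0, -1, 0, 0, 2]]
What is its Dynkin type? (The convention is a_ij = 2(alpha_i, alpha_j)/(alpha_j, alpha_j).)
E_6

The matrix has rank 6 with 2's on the diagonal. Reading the off-diagonal entries as Dynkin edges (a single edge where a_ij = a_ji = -1; a double or triple edge where a_ij * a_ji = 2 or 3), the diagram is a chain of 5 nodes with one extra node attached to the third node from one end (E_6). One simple-root ordering that puts it in standard form is (alpha_6, alpha_5, alpha_3, alpha_4, alpha_2, alpha_1). So the algebra is type E_6.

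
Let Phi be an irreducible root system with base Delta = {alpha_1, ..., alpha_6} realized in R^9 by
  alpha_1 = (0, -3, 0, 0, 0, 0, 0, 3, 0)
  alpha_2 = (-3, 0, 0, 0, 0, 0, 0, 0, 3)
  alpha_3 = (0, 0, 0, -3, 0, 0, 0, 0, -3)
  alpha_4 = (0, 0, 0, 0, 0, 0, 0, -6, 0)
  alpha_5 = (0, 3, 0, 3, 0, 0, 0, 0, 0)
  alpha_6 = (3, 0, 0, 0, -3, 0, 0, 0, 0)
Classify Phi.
Compute the Cartan integers a_ij = 2(alpha_i, alpha_j)/(alpha_j, alpha_j); the resulting 6x6 Cartan matrix is
[[2, 0, 0, -1, -1, 0], [0, 2, -1, 0, 0, -1], [0, -1, 2, 0, -1, 0], [-2, 0, 0, 2, 0, 0], [-1, 0, -1, 0, 2, 0], [0, -1, 0, 0, 0, 2]].
The roots have two lengths (squared-length ratio 2:1); the short ones are alpha_{1,2,3,5,6}. The associated Dynkin diagram is a chain of 6 nodes with a double edge at one end; the terminal node there is the unique long simple root (C_6), so the type is C_6 (the algebra sp(12)).

type C_6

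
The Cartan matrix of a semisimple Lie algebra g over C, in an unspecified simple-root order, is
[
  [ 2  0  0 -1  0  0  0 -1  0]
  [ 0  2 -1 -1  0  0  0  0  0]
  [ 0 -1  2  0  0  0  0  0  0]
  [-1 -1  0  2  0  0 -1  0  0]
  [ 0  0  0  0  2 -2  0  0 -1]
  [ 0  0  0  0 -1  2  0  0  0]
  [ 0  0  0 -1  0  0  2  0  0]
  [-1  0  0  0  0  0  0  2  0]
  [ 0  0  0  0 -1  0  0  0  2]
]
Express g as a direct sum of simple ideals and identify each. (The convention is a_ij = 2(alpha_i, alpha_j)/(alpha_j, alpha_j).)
type B_3 + type E_6

The diagram associated to this matrix has two connected components: the simple roots {alpha_5, alpha_6, alpha_9} form a chain of 3 nodes with a double edge at one end; the terminal node there is the unique short simple root (B_3), and {alpha_1, alpha_2, alpha_3, alpha_4, alpha_7, alpha_8} form a chain of 5 nodes with one extra node attached to the third node from one end (E_6). A semisimple Lie algebra decomposes uniquely as the direct sum of simple ideals, one per connected component of its Dynkin diagram, so g ≅ B_3 ⊕ E_6 (dimension 21 + 78 = 99).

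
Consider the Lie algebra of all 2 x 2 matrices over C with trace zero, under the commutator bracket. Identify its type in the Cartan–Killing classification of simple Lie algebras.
This is sl(2), which has dimension 2^2 - 1 = 3 and rank 2 - 1 = 1 (a Cartan subalgebra is the diagonal traceless matrices). In the classification of classical Lie algebras, the special linear algebra sl(n+1) has type A_n; here n = 1, so the Dynkin diagram is a chain of 1 nodes with single edges (A_1). Hence the type is A_1.

A_1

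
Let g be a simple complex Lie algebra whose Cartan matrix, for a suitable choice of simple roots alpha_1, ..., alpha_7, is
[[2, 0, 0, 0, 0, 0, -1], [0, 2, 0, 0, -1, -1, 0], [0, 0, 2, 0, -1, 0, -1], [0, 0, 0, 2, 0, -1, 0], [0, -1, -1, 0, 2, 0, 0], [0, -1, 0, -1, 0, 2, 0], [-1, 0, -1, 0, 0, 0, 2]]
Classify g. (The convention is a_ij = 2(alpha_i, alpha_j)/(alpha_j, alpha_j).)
type A_7

The matrix has rank 7 with 2's on the diagonal. Reading the off-diagonal entries as Dynkin edges (a single edge where a_ij = a_ji = -1; a double or triple edge where a_ij * a_ji = 2 or 3), the diagram is a chain of 7 nodes with single edges (A_7). One simple-root ordering that puts it in standard form is (alpha_4, alpha_6, alpha_2, alpha_5, alpha_3, alpha_7, alpha_1). So the algebra is type A_7, i.e. sl(8).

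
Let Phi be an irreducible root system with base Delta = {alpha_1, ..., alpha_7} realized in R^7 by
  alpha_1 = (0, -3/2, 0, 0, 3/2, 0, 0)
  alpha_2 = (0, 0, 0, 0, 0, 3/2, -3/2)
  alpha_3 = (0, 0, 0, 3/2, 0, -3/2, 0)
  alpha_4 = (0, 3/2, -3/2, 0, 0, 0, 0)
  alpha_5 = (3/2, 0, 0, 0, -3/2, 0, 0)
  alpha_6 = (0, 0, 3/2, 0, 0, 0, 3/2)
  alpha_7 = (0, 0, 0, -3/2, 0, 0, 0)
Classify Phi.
type B_7

Compute the Cartan integers a_ij = 2(alpha_i, alpha_j)/(alpha_j, alpha_j); the resulting 7x7 Cartan matrix is
[[2, 0, 0, -1, -1, 0, 0], [0, 2, -1, 0, 0, -1, 0], [0, -1, 2, 0, 0, 0, -2], [-1, 0, 0, 2, 0, -1, 0], [-1, 0, 0, 0, 2, 0, 0], [0, -1, 0, -1, 0, 2, 0], [0, 0, -1, 0, 0, 0, 2]].
The roots have two lengths (squared-length ratio 2:1); the short ones are alpha_{7}. The associated Dynkin diagram is a chain of 7 nodes with a double edge at one end; the terminal node there is the unique short simple root (B_7), so the type is B_7 (the algebra so(15)).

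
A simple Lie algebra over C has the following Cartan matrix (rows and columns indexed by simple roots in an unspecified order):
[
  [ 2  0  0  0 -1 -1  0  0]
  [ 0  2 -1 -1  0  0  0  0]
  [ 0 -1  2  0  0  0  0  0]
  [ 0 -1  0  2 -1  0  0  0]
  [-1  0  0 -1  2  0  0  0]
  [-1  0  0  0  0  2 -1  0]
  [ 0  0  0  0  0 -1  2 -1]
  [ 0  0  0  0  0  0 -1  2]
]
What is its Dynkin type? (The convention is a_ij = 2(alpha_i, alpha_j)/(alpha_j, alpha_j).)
The matrix has rank 8 with 2's on the diagonal. Reading the off-diagonal entries as Dynkin edges (a single edge where a_ij = a_ji = -1; a double or triple edge where a_ij * a_ji = 2 or 3), the diagram is a chain of 8 nodes with single edges (A_8). One simple-root ordering that puts it in standard form is (alpha_3, alpha_2, alpha_4, alpha_5, alpha_1, alpha_6, alpha_7, alpha_8). So the algebra is type A_8, i.e. sl(9).

A_8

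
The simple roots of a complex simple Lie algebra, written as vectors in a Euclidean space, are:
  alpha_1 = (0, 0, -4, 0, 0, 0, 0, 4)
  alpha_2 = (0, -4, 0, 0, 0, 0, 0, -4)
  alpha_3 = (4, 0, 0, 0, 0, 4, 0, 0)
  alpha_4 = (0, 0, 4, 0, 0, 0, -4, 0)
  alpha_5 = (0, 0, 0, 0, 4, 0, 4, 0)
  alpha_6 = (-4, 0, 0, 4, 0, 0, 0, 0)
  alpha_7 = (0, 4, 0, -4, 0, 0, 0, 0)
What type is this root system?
Compute the Cartan integers a_ij = 2(alpha_i, alpha_j)/(alpha_j, alpha_j); the resulting 7x7 Cartan matrix is
[[2, -1, 0, -1, 0, 0, 0], [-1, 2, 0, 0, 0, 0, -1], [0, 0, 2, 0, 0, -1, 0], [-1, 0, 0, 2, -1, 0, 0], [0, 0, 0, -1, 2, 0, 0], [0, 0, -1, 0, 0, 2, -1], [0, -1, 0, 0, 0, -1, 2]].
All simple roots have the same length, so the diagram is simply laced. The associated Dynkin diagram is a chain of 7 nodes with single edges (A_7), so the type is A_7 (the algebra sl(8)).

A7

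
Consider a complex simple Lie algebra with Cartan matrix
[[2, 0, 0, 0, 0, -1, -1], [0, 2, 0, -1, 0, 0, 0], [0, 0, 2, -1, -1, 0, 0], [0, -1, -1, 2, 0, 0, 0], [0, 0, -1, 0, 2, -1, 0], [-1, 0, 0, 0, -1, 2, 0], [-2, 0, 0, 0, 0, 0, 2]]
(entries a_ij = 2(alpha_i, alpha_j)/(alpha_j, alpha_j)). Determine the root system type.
The matrix has rank 7 with 2's on the diagonal. Reading the off-diagonal entries as Dynkin edges (a single edge where a_ij = a_ji = -1; a double or triple edge where a_ij * a_ji = 2 or 3), the diagram is a chain of 7 nodes with a double edge at one end; the terminal node there is the unique long simple root (C_7). One simple-root ordering that puts it in standard form is (alpha_2, alpha_4, alpha_3, alpha_5, alpha_6, alpha_1, alpha_7). So the algebra is type C_7, i.e. sp(14).

C7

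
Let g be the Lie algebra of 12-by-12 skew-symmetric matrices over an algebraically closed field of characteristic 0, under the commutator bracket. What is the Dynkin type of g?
type D_6

This is so(12) with 12 even, which has dimension 12(12-1)/2 = 66 and rank 12/2 = 6. In the classification of classical Lie algebras, the orthogonal algebra so(2n) in an even number of variables has type D_n; here n = 6, so the Dynkin diagram is a chain of 4 nodes with a fork of two nodes at one end (D_6). Hence the type is D_6.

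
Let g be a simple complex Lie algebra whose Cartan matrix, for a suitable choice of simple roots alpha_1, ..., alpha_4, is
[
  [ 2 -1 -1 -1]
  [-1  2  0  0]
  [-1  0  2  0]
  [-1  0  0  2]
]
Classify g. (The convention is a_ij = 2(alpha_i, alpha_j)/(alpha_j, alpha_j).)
The matrix has rank 4 with 2's on the diagonal. Reading the off-diagonal entries as Dynkin edges (a single edge where a_ij = a_ji = -1; a double or triple edge where a_ij * a_ji = 2 or 3), the diagram is a chain of 2 nodes with a fork of two nodes at one end (D_4). One simple-root ordering that puts it in standard form is (alpha_3, alpha_1, alpha_4, alpha_2). So the algebra is type D_4, i.e. so(8).

D_4 (so(8))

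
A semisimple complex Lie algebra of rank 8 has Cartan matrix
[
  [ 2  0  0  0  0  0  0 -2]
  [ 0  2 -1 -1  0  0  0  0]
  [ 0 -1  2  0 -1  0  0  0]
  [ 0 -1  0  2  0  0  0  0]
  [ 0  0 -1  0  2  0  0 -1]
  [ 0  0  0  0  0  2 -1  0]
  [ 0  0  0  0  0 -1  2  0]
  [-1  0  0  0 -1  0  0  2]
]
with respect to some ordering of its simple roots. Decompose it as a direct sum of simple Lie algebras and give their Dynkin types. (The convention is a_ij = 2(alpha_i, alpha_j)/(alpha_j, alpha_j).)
The diagram associated to this matrix has two connected components: the simple roots {alpha_6, alpha_7} form a chain of 2 nodes with single edges (A_2), and {alpha_1, alpha_2, alpha_3, alpha_4, alpha_5, alpha_8} form a chain of 6 nodes with a double edge at one end; the terminal node there is the unique long simple root (C_6). A semisimple Lie algebra decomposes uniquely as the direct sum of simple ideals, one per connected component of its Dynkin diagram, so g ≅ A_2 ⊕ C_6 (dimension 8 + 78 = 86).

type A_2 ⊕ type C_6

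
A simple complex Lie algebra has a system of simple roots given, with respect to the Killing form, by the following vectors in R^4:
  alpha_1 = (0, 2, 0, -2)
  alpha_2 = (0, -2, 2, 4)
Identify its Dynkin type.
G2

Compute the Cartan integers a_ij = 2(alpha_i, alpha_j)/(alpha_j, alpha_j); the resulting 2x2 Cartan matrix is
[[2, -1], [-3, 2]].
The roots have two lengths (squared-length ratio 3:1); the short ones are alpha_{1}. The associated Dynkin diagram is two nodes joined by a triple edge (G_2), so the type is G_2.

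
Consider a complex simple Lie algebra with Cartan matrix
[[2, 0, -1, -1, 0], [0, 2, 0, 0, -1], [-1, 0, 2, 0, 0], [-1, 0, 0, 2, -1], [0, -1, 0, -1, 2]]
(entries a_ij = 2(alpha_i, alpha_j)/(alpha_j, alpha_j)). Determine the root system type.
The matrix has rank 5 with 2's on the diagonal. Reading the off-diagonal entries as Dynkin edges (a single edge where a_ij = a_ji = -1; a double or triple edge where a_ij * a_ji = 2 or 3), the diagram is a chain of 5 nodes with single edges (A_5). One simple-root ordering that puts it in standard form is (alpha_2, alpha_5, alpha_4, alpha_1, alpha_3). So the algebra is type A_5, i.e. sl(6).

type A_5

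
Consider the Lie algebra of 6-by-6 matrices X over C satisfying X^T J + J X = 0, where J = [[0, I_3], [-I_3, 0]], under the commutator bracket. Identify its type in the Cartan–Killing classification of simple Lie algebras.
C3

This is sp(6), which has dimension 6(6+1)/2 = 21 and rank 6/2 = 3. In the classification of classical Lie algebras, the symplectic algebra sp(2n) has type C_n; here n = 3, so the Dynkin diagram is a chain of 3 nodes with a double edge at one end; the terminal node there is the unique long simple root (C_3). Hence the type is C_3.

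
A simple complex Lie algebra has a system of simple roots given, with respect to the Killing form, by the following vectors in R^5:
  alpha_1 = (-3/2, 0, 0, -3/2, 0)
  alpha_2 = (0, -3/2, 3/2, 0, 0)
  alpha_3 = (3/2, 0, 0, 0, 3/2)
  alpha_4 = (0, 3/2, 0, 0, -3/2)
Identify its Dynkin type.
A_4

Compute the Cartan integers a_ij = 2(alpha_i, alpha_j)/(alpha_j, alpha_j); the resulting 4x4 Cartan matrix is
[[2, 0, -1, 0], [0, 2, 0, -1], [-1, 0, 2, -1], [0, -1, -1, 2]].
All simple roots have the same length, so the diagram is simply laced. The associated Dynkin diagram is a chain of 4 nodes with single edges (A_4), so the type is A_4 (the algebra sl(5)).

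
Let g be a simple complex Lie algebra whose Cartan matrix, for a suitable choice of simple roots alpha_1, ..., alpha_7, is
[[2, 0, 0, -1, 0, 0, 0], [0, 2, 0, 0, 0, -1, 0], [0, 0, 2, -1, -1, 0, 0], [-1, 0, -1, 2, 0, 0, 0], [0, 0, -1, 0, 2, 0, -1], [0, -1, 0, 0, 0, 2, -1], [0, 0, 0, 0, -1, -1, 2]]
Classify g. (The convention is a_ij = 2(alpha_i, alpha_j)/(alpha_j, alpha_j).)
A7

The matrix has rank 7 with 2's on the diagonal. Reading the off-diagonal entries as Dynkin edges (a single edge where a_ij = a_ji = -1; a double or triple edge where a_ij * a_ji = 2 or 3), the diagram is a chain of 7 nodes with single edges (A_7). One simple-root ordering that puts it in standard form is (alpha_2, alpha_6, alpha_7, alpha_5, alpha_3, alpha_4, alpha_1). So the algebra is type A_7, i.e. sl(8).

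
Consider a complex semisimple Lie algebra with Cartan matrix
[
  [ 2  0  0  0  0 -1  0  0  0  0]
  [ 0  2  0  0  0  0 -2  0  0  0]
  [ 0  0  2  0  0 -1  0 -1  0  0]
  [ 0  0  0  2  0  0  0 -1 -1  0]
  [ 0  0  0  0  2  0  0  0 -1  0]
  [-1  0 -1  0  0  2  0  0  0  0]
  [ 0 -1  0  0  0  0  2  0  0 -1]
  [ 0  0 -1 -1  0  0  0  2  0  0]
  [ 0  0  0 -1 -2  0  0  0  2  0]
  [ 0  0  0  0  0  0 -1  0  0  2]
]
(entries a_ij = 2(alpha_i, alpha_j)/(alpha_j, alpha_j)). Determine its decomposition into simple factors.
B_7 + C_3

The diagram associated to this matrix has two connected components: the simple roots {alpha_1, alpha_3, alpha_4, alpha_5, alpha_6, alpha_8, alpha_9} form a chain of 7 nodes with a double edge at one end; the terminal node there is the unique short simple root (B_7), and {alpha_2, alpha_7, alpha_10} form a chain of 3 nodes with a double edge at one end; the terminal node there is the unique long simple root (C_3). A semisimple Lie algebra decomposes uniquely as the direct sum of simple ideals, one per connected component of its Dynkin diagram, so g ≅ B_7 ⊕ C_3 (dimension 105 + 21 = 126).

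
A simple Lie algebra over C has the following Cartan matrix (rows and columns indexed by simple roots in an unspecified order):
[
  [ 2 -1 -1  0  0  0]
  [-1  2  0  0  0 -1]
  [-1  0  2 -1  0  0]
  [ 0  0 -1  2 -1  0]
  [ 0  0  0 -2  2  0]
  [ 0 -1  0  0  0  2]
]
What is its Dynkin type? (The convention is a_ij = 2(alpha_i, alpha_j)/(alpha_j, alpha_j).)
The matrix has rank 6 with 2's on the diagonal. Reading the off-diagonal entries as Dynkin edges (a single edge where a_ij = a_ji = -1; a double or triple edge where a_ij * a_ji = 2 or 3), the diagram is a chain of 6 nodes with a double edge at one end; the terminal node there is the unique long simple root (C_6). One simple-root ordering that puts it in standard form is (alpha_6, alpha_2, alpha_1, alpha_3, alpha_4, alpha_5). So the algebra is type C_6, i.e. sp(12).

C_6 (sp(12))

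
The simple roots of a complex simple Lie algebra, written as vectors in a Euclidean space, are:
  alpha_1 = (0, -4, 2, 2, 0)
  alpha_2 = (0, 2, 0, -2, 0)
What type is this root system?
G_2

Compute the Cartan integers a_ij = 2(alpha_i, alpha_j)/(alpha_j, alpha_j); the resulting 2x2 Cartan matrix is
[[2, -3], [-1, 2]].
The roots have two lengths (squared-length ratio 3:1); the short ones are alpha_{2}. The associated Dynkin diagram is two nodes joined by a triple edge (G_2), so the type is G_2.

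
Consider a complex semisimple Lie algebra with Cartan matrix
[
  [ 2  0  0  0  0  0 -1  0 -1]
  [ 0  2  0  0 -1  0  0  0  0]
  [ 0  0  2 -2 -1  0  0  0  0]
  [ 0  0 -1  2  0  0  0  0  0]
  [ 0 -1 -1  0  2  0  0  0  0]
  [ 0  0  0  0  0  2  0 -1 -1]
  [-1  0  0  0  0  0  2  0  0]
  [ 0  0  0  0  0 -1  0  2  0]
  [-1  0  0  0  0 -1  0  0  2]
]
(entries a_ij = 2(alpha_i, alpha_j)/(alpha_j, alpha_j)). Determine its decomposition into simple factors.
type A_5 + type B_4

The diagram associated to this matrix has two connected components: the simple roots {alpha_1, alpha_6, alpha_7, alpha_8, alpha_9} form a chain of 5 nodes with single edges (A_5), and {alpha_2, alpha_3, alpha_4, alpha_5} form a chain of 4 nodes with a double edge at one end; the terminal node there is the unique short simple root (B_4). A semisimple Lie algebra decomposes uniquely as the direct sum of simple ideals, one per connected component of its Dynkin diagram, so g ≅ A_5 ⊕ B_4 (dimension 35 + 36 = 71).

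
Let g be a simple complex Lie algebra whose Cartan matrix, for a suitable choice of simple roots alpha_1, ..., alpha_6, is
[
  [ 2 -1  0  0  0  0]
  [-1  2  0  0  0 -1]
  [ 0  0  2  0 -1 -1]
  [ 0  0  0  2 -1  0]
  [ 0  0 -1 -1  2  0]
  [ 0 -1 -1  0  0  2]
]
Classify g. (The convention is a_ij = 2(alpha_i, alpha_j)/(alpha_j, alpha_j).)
The matrix has rank 6 with 2's on the diagonal. Reading the off-diagonal entries as Dynkin edges (a single edge where a_ij = a_ji = -1; a double or triple edge where a_ij * a_ji = 2 or 3), the diagram is a chain of 6 nodes with single edges (A_6). One simple-root ordering that puts it in standard form is (alpha_1, alpha_2, alpha_6, alpha_3, alpha_5, alpha_4). So the algebra is type A_6, i.e. sl(7).

A_6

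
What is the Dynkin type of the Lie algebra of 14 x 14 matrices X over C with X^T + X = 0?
This is so(14) with 14 even, which has dimension 14(14-1)/2 = 91 and rank 14/2 = 7. In the classification of classical Lie algebras, the orthogonal algebra so(2n) in an even number of variables has type D_n; here n = 7, so the Dynkin diagram is a chain of 5 nodes with a fork of two nodes at one end (D_7). Hence the type is D_7.

type D_7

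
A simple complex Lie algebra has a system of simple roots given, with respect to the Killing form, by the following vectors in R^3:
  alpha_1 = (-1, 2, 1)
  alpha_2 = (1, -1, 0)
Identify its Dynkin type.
Compute the Cartan integers a_ij = 2(alpha_i, alpha_j)/(alpha_j, alpha_j); the resulting 2x2 Cartan matrix is
[[2, -3], [-1, 2]].
The roots have two lengths (squared-length ratio 3:1); the short ones are alpha_{2}. The associated Dynkin diagram is two nodes joined by a triple edge (G_2), so the type is G_2.

G_2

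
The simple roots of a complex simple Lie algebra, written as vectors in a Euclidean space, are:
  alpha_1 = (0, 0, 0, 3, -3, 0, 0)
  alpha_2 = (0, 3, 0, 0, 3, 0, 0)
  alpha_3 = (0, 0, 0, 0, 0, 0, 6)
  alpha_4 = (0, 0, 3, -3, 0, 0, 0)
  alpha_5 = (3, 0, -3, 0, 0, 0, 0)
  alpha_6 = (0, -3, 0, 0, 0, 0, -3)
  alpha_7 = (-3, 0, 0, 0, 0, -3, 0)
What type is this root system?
type C_7

Compute the Cartan integers a_ij = 2(alpha_i, alpha_j)/(alpha_j, alpha_j); the resulting 7x7 Cartan matrix is
[[2, -1, 0, -1, 0, 0, 0], [-1, 2, 0, 0, 0, -1, 0], [0, 0, 2, 0, 0, -2, 0], [-1, 0, 0, 2, -1, 0, 0], [0, 0, 0, -1, 2, 0, -1], [0, -1, -1, 0, 0, 2, 0], [0, 0, 0, 0, -1, 0, 2]].
The roots have two lengths (squared-length ratio 2:1); the short ones are alpha_{1,2,4,5,6,7}. The associated Dynkin diagram is a chain of 7 nodes with a double edge at one end; the terminal node there is the unique long simple root (C_7), so the type is C_7 (the algebra sp(14)).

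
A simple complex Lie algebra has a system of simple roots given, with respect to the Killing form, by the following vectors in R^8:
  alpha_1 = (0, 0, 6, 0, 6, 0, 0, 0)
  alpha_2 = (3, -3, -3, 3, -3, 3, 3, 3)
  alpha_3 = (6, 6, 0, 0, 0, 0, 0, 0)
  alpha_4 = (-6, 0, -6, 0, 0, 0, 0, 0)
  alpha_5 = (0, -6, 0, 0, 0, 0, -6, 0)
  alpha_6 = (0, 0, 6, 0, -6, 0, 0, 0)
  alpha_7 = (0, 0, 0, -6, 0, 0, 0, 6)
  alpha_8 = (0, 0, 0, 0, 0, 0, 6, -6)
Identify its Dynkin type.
E8

Compute the Cartan integers a_ij = 2(alpha_i, alpha_j)/(alpha_j, alpha_j); the resulting 8x8 Cartan matrix is
[[2, -1, 0, -1, 0, 0, 0, 0], [-1, 2, 0, 0, 0, 0, 0, 0], [0, 0, 2, -1, -1, 0, 0, 0], [-1, 0, -1, 2, 0, -1, 0, 0], [0, 0, -1, 0, 2, 0, 0, -1], [0, 0, 0, -1, 0, 2, 0, 0], [0, 0, 0, 0, 0, 0, 2, -1], [0, 0, 0, 0, -1, 0, -1, 2]].
All simple roots have the same length, so the diagram is simply laced. The associated Dynkin diagram is a chain of 7 nodes with one extra node attached to the third node from one end (E_8), so the type is E_8.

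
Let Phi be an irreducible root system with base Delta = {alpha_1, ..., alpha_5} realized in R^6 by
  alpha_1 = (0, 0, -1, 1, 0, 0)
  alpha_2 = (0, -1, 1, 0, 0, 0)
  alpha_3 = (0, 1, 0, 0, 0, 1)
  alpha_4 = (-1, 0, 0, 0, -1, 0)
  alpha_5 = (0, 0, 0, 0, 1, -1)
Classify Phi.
type A_5

Compute the Cartan integers a_ij = 2(alpha_i, alpha_j)/(alpha_j, alpha_j); the resulting 5x5 Cartan matrix is
[[2, -1, 0, 0, 0], [-1, 2, -1, 0, 0], [0, -1, 2, 0, -1], [0, 0, 0, 2, -1], [0, 0, -1, -1, 2]].
All simple roots have the same length, so the diagram is simply laced. The associated Dynkin diagram is a chain of 5 nodes with single edges (A_5), so the type is A_5 (the algebra sl(6)).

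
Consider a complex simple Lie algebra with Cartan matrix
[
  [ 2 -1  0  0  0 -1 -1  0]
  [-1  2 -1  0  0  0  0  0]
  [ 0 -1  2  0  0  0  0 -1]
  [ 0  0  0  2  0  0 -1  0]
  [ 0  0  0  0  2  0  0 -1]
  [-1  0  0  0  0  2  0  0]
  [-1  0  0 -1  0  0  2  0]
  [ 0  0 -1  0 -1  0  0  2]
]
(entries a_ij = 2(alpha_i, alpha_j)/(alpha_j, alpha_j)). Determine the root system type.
E_8

The matrix has rank 8 with 2's on the diagonal. Reading the off-diagonal entries as Dynkin edges (a single edge where a_ij = a_ji = -1; a double or triple edge where a_ij * a_ji = 2 or 3), the diagram is a chain of 7 nodes with one extra node attached to the third node from one end (E_8). One simple-root ordering that puts it in standard form is (alpha_4, alpha_6, alpha_7, alpha_1, alpha_2, alpha_3, alpha_8, alpha_5). So the algebra is type E_8.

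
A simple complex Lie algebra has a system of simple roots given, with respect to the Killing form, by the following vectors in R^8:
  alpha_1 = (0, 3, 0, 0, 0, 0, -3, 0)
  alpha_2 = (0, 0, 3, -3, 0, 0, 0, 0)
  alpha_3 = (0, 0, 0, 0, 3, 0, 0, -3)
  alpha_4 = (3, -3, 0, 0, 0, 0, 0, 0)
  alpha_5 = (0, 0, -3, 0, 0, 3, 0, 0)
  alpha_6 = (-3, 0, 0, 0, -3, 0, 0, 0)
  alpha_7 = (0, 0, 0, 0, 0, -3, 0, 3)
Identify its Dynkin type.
Compute the Cartan integers a_ij = 2(alpha_i, alpha_j)/(alpha_j, alpha_j); the resulting 7x7 Cartan matrix is
[[2, 0, 0, -1, 0, 0, 0], [0, 2, 0, 0, -1, 0, 0], [0, 0, 2, 0, 0, -1, -1], [-1, 0, 0, 2, 0, -1, 0], [0, -1, 0, 0, 2, 0, -1], [0, 0, -1, -1, 0, 2, 0], [0, 0, -1, 0, -1, 0, 2]].
All simple roots have the same length, so the diagram is simply laced. The associated Dynkin diagram is a chain of 7 nodes with single edges (A_7), so the type is A_7 (the algebra sl(8)).

A7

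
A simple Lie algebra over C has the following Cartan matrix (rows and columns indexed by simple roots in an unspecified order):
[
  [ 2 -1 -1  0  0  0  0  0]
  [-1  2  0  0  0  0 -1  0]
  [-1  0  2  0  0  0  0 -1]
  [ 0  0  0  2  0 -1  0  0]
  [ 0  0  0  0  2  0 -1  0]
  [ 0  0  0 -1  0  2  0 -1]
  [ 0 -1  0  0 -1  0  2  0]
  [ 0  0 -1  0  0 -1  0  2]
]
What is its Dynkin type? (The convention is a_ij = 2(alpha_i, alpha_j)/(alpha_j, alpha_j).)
A_8

The matrix has rank 8 with 2's on the diagonal. Reading the off-diagonal entries as Dynkin edges (a single edge where a_ij = a_ji = -1; a double or triple edge where a_ij * a_ji = 2 or 3), the diagram is a chain of 8 nodes with single edges (A_8). One simple-root ordering that puts it in standard form is (alpha_4, alpha_6, alpha_8, alpha_3, alpha_1, alpha_2, alpha_7, alpha_5). So the algebra is type A_8, i.e. sl(9).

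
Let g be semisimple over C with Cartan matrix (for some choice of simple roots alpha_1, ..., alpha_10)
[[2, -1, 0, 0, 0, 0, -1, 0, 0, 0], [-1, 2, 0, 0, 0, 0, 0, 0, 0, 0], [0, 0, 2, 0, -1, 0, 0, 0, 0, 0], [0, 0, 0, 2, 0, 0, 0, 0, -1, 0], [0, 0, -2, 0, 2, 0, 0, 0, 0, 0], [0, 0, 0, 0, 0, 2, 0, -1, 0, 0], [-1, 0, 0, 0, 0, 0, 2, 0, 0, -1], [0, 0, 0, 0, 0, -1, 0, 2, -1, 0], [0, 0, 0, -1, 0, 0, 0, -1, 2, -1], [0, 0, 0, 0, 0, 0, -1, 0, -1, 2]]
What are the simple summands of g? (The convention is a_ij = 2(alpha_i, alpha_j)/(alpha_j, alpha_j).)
The diagram associated to this matrix has two connected components: the simple roots {alpha_3, alpha_5} form a chain of 2 nodes with a double edge at one end; the terminal node there is the unique short simple root (B_2), and {alpha_1, alpha_2, alpha_4, alpha_6, alpha_7, alpha_8, alpha_9, alpha_10} form a chain of 7 nodes with one extra node attached to the third node from one end (E_8). A semisimple Lie algebra decomposes uniquely as the direct sum of simple ideals, one per connected component of its Dynkin diagram, so g ≅ B_2 ⊕ E_8 (dimension 10 + 248 = 258).

B_2 + E_8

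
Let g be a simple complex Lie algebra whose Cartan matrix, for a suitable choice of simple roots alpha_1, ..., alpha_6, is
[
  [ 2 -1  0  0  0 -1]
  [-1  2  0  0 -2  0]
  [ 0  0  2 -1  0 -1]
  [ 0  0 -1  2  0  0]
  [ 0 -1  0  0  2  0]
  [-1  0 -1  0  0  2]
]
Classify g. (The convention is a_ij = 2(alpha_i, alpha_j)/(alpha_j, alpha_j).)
B_6

The matrix has rank 6 with 2's on the diagonal. Reading the off-diagonal entries as Dynkin edges (a single edge where a_ij = a_ji = -1; a double or triple edge where a_ij * a_ji = 2 or 3), the diagram is a chain of 6 nodes with a double edge at one end; the terminal node there is the unique short simple root (B_6). One simple-root ordering that puts it in standard form is (alpha_4, alpha_3, alpha_6, alpha_1, alpha_2, alpha_5). So the algebra is type B_6, i.e. so(13).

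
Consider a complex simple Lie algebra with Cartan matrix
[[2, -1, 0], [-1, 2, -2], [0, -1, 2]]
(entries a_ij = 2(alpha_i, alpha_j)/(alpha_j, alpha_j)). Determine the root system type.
The matrix has rank 3 with 2's on the diagonal. Reading the off-diagonal entries as Dynkin edges (a single edge where a_ij = a_ji = -1; a double or triple edge where a_ij * a_ji = 2 or 3), the diagram is a chain of 3 nodes with a double edge at one end; the terminal node there is the unique short simple root (B_3). One simple-root ordering that puts it in standard form is (alpha_1, alpha_2, alpha_3). So the algebra is type B_3, i.e. so(7).

B_3 (so(7))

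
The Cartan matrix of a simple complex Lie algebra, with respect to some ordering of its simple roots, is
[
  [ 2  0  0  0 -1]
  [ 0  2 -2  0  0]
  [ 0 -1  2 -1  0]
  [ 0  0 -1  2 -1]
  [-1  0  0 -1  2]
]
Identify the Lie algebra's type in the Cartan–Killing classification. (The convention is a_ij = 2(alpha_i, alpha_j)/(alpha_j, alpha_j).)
The matrix has rank 5 with 2's on the diagonal. Reading the off-diagonal entries as Dynkin edges (a single edge where a_ij = a_ji = -1; a double or triple edge where a_ij * a_ji = 2 or 3), the diagram is a chain of 5 nodes with a double edge at one end; the terminal node there is the unique long simple root (C_5). One simple-root ordering that puts it in standard form is (alpha_1, alpha_5, alpha_4, alpha_3, alpha_2). So the algebra is type C_5, i.e. sp(10).

C_5 (sp(10))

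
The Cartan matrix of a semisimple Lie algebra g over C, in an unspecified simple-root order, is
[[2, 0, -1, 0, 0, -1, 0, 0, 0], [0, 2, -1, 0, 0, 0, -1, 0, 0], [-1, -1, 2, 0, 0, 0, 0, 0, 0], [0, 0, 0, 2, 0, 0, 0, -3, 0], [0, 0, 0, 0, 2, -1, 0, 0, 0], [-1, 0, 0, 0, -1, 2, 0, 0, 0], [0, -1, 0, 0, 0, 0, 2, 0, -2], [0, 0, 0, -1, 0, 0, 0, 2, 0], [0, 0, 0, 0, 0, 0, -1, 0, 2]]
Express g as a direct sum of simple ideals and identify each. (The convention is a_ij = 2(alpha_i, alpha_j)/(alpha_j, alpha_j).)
The diagram associated to this matrix has two connected components: the simple roots {alpha_1, alpha_2, alpha_3, alpha_5, alpha_6, alpha_7, alpha_9} form a chain of 7 nodes with a double edge at one end; the terminal node there is the unique short simple root (B_7), and {alpha_4, alpha_8} form two nodes joined by a triple edge (G_2). A semisimple Lie algebra decomposes uniquely as the direct sum of simple ideals, one per connected component of its Dynkin diagram, so g ≅ B_7 ⊕ G_2 (dimension 105 + 14 = 119).

type B_7 ⊕ type G_2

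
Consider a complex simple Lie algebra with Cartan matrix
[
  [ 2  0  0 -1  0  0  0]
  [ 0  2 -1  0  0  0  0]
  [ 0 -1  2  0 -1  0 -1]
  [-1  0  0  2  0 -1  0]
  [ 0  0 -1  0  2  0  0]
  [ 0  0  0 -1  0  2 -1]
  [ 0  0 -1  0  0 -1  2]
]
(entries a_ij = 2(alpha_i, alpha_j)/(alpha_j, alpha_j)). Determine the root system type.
The matrix has rank 7 with 2's on the diagonal. Reading the off-diagonal entries as Dynkin edges (a single edge where a_ij = a_ji = -1; a double or triple edge where a_ij * a_ji = 2 or 3), the diagram is a chain of 5 nodes with a fork of two nodes at one end (D_7). One simple-root ordering that puts it in standard form is (alpha_1, alpha_4, alpha_6, alpha_7, alpha_3, alpha_5, alpha_2). So the algebra is type D_7, i.e. so(14).

type D_7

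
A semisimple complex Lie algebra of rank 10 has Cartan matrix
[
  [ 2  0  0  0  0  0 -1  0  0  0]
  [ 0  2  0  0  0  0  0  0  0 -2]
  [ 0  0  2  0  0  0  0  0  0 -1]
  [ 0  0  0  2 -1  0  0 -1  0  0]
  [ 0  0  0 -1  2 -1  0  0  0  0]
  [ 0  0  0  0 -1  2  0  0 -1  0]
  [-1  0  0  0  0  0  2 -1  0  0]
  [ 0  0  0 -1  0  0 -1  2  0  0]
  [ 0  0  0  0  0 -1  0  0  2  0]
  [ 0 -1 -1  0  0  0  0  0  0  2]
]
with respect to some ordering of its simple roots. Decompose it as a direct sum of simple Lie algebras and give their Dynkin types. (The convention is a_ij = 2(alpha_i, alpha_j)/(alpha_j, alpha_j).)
A7 + C3

The diagram associated to this matrix has two connected components: the simple roots {alpha_1, alpha_4, alpha_5, alpha_6, alpha_7, alpha_8, alpha_9} form a chain of 7 nodes with single edges (A_7), and {alpha_2, alpha_3, alpha_10} form a chain of 3 nodes with a double edge at one end; the terminal node there is the unique long simple root (C_3). A semisimple Lie algebra decomposes uniquely as the direct sum of simple ideals, one per connected component of its Dynkin diagram, so g ≅ A_7 ⊕ C_3 (dimension 63 + 21 = 84).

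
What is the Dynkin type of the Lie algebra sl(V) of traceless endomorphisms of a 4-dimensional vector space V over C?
This is sl(4), which has dimension 4^2 - 1 = 15 and rank 4 - 1 = 3 (a Cartan subalgebra is the diagonal traceless matrices). In the classification of classical Lie algebras, the special linear algebra sl(n+1) has type A_n; here n = 3, so the Dynkin diagram is a chain of 3 nodes with single edges (A_3). Hence the type is A_3.

type A_3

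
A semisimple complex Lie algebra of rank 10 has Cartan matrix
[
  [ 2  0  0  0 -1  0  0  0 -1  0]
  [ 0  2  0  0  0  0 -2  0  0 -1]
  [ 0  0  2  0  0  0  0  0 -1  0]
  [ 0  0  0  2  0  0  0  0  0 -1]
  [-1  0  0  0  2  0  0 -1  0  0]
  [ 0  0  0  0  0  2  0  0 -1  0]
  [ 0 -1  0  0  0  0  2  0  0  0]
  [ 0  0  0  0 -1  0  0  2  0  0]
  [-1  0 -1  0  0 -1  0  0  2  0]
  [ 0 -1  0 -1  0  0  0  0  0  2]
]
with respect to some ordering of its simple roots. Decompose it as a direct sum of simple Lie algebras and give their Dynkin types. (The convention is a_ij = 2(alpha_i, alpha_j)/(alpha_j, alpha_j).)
type B_4 ⊕ type D_6

The diagram associated to this matrix has two connected components: the simple roots {alpha_2, alpha_4, alpha_7, alpha_10} form a chain of 4 nodes with a double edge at one end; the terminal node there is the unique short simple root (B_4), and {alpha_1, alpha_3, alpha_5, alpha_6, alpha_8, alpha_9} form a chain of 4 nodes with a fork of two nodes at one end (D_6). A semisimple Lie algebra decomposes uniquely as the direct sum of simple ideals, one per connected component of its Dynkin diagram, so g ≅ B_4 ⊕ D_6 (dimension 36 + 66 = 102).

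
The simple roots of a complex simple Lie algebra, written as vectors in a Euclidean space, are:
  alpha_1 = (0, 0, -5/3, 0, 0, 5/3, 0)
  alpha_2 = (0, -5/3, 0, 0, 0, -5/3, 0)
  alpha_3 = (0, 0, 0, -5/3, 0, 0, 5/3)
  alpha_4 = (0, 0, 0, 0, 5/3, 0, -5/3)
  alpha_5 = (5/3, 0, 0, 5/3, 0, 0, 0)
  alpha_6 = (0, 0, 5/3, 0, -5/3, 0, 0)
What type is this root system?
Compute the Cartan integers a_ij = 2(alpha_i, alpha_j)/(alpha_j, alpha_j); the resulting 6x6 Cartan matrix is
[[2, -1, 0, 0, 0, -1], [-1, 2, 0, 0, 0, 0], [0, 0, 2, -1, -1, 0], [0, 0, -1, 2, 0, -1], [0, 0, -1, 0, 2, 0], [-1, 0, 0, -1, 0, 2]].
All simple roots have the same length, so the diagram is simply laced. The associated Dynkin diagram is a chain of 6 nodes with single edges (A_6), so the type is A_6 (the algebra sl(7)).

A_6 (sl(7))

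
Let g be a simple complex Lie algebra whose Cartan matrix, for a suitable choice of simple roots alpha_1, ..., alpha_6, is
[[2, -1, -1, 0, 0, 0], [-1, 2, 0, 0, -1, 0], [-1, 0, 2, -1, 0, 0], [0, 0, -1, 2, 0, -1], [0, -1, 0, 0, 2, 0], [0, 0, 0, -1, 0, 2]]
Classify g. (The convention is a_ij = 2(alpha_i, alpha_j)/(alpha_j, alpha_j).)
type A_6

The matrix has rank 6 with 2's on the diagonal. Reading the off-diagonal entries as Dynkin edges (a single edge where a_ij = a_ji = -1; a double or triple edge where a_ij * a_ji = 2 or 3), the diagram is a chain of 6 nodes with single edges (A_6). One simple-root ordering that puts it in standard form is (alpha_5, alpha_2, alpha_1, alpha_3, alpha_4, alpha_6). So the algebra is type A_6, i.e. sl(7).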